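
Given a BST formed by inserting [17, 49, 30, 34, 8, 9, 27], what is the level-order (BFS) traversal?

Tree insertion order: [17, 49, 30, 34, 8, 9, 27]
Tree (level-order array): [17, 8, 49, None, 9, 30, None, None, None, 27, 34]
BFS from the root, enqueuing left then right child of each popped node:
  queue [17] -> pop 17, enqueue [8, 49], visited so far: [17]
  queue [8, 49] -> pop 8, enqueue [9], visited so far: [17, 8]
  queue [49, 9] -> pop 49, enqueue [30], visited so far: [17, 8, 49]
  queue [9, 30] -> pop 9, enqueue [none], visited so far: [17, 8, 49, 9]
  queue [30] -> pop 30, enqueue [27, 34], visited so far: [17, 8, 49, 9, 30]
  queue [27, 34] -> pop 27, enqueue [none], visited so far: [17, 8, 49, 9, 30, 27]
  queue [34] -> pop 34, enqueue [none], visited so far: [17, 8, 49, 9, 30, 27, 34]
Result: [17, 8, 49, 9, 30, 27, 34]


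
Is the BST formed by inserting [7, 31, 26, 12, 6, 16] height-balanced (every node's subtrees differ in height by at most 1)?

Tree (level-order array): [7, 6, 31, None, None, 26, None, 12, None, None, 16]
Definition: a tree is height-balanced if, at every node, |h(left) - h(right)| <= 1 (empty subtree has height -1).
Bottom-up per-node check:
  node 6: h_left=-1, h_right=-1, diff=0 [OK], height=0
  node 16: h_left=-1, h_right=-1, diff=0 [OK], height=0
  node 12: h_left=-1, h_right=0, diff=1 [OK], height=1
  node 26: h_left=1, h_right=-1, diff=2 [FAIL (|1--1|=2 > 1)], height=2
  node 31: h_left=2, h_right=-1, diff=3 [FAIL (|2--1|=3 > 1)], height=3
  node 7: h_left=0, h_right=3, diff=3 [FAIL (|0-3|=3 > 1)], height=4
Node 26 violates the condition: |1 - -1| = 2 > 1.
Result: Not balanced


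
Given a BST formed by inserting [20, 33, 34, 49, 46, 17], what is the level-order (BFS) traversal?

Tree insertion order: [20, 33, 34, 49, 46, 17]
Tree (level-order array): [20, 17, 33, None, None, None, 34, None, 49, 46]
BFS from the root, enqueuing left then right child of each popped node:
  queue [20] -> pop 20, enqueue [17, 33], visited so far: [20]
  queue [17, 33] -> pop 17, enqueue [none], visited so far: [20, 17]
  queue [33] -> pop 33, enqueue [34], visited so far: [20, 17, 33]
  queue [34] -> pop 34, enqueue [49], visited so far: [20, 17, 33, 34]
  queue [49] -> pop 49, enqueue [46], visited so far: [20, 17, 33, 34, 49]
  queue [46] -> pop 46, enqueue [none], visited so far: [20, 17, 33, 34, 49, 46]
Result: [20, 17, 33, 34, 49, 46]


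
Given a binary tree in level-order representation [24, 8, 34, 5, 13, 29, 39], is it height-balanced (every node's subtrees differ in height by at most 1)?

Tree (level-order array): [24, 8, 34, 5, 13, 29, 39]
Definition: a tree is height-balanced if, at every node, |h(left) - h(right)| <= 1 (empty subtree has height -1).
Bottom-up per-node check:
  node 5: h_left=-1, h_right=-1, diff=0 [OK], height=0
  node 13: h_left=-1, h_right=-1, diff=0 [OK], height=0
  node 8: h_left=0, h_right=0, diff=0 [OK], height=1
  node 29: h_left=-1, h_right=-1, diff=0 [OK], height=0
  node 39: h_left=-1, h_right=-1, diff=0 [OK], height=0
  node 34: h_left=0, h_right=0, diff=0 [OK], height=1
  node 24: h_left=1, h_right=1, diff=0 [OK], height=2
All nodes satisfy the balance condition.
Result: Balanced


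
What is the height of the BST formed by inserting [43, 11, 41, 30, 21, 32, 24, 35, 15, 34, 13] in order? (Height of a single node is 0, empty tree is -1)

Insertion order: [43, 11, 41, 30, 21, 32, 24, 35, 15, 34, 13]
Tree (level-order array): [43, 11, None, None, 41, 30, None, 21, 32, 15, 24, None, 35, 13, None, None, None, 34]
Compute height bottom-up (empty subtree = -1):
  height(13) = 1 + max(-1, -1) = 0
  height(15) = 1 + max(0, -1) = 1
  height(24) = 1 + max(-1, -1) = 0
  height(21) = 1 + max(1, 0) = 2
  height(34) = 1 + max(-1, -1) = 0
  height(35) = 1 + max(0, -1) = 1
  height(32) = 1 + max(-1, 1) = 2
  height(30) = 1 + max(2, 2) = 3
  height(41) = 1 + max(3, -1) = 4
  height(11) = 1 + max(-1, 4) = 5
  height(43) = 1 + max(5, -1) = 6
Height = 6


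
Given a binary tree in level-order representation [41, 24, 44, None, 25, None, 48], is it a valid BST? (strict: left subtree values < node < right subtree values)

Level-order array: [41, 24, 44, None, 25, None, 48]
Validate using subtree bounds (lo, hi): at each node, require lo < value < hi,
then recurse left with hi=value and right with lo=value.
Preorder trace (stopping at first violation):
  at node 41 with bounds (-inf, +inf): OK
  at node 24 with bounds (-inf, 41): OK
  at node 25 with bounds (24, 41): OK
  at node 44 with bounds (41, +inf): OK
  at node 48 with bounds (44, +inf): OK
No violation found at any node.
Result: Valid BST


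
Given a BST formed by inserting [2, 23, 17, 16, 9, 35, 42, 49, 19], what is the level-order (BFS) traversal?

Tree insertion order: [2, 23, 17, 16, 9, 35, 42, 49, 19]
Tree (level-order array): [2, None, 23, 17, 35, 16, 19, None, 42, 9, None, None, None, None, 49]
BFS from the root, enqueuing left then right child of each popped node:
  queue [2] -> pop 2, enqueue [23], visited so far: [2]
  queue [23] -> pop 23, enqueue [17, 35], visited so far: [2, 23]
  queue [17, 35] -> pop 17, enqueue [16, 19], visited so far: [2, 23, 17]
  queue [35, 16, 19] -> pop 35, enqueue [42], visited so far: [2, 23, 17, 35]
  queue [16, 19, 42] -> pop 16, enqueue [9], visited so far: [2, 23, 17, 35, 16]
  queue [19, 42, 9] -> pop 19, enqueue [none], visited so far: [2, 23, 17, 35, 16, 19]
  queue [42, 9] -> pop 42, enqueue [49], visited so far: [2, 23, 17, 35, 16, 19, 42]
  queue [9, 49] -> pop 9, enqueue [none], visited so far: [2, 23, 17, 35, 16, 19, 42, 9]
  queue [49] -> pop 49, enqueue [none], visited so far: [2, 23, 17, 35, 16, 19, 42, 9, 49]
Result: [2, 23, 17, 35, 16, 19, 42, 9, 49]


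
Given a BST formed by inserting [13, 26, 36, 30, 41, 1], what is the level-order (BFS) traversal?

Tree insertion order: [13, 26, 36, 30, 41, 1]
Tree (level-order array): [13, 1, 26, None, None, None, 36, 30, 41]
BFS from the root, enqueuing left then right child of each popped node:
  queue [13] -> pop 13, enqueue [1, 26], visited so far: [13]
  queue [1, 26] -> pop 1, enqueue [none], visited so far: [13, 1]
  queue [26] -> pop 26, enqueue [36], visited so far: [13, 1, 26]
  queue [36] -> pop 36, enqueue [30, 41], visited so far: [13, 1, 26, 36]
  queue [30, 41] -> pop 30, enqueue [none], visited so far: [13, 1, 26, 36, 30]
  queue [41] -> pop 41, enqueue [none], visited so far: [13, 1, 26, 36, 30, 41]
Result: [13, 1, 26, 36, 30, 41]


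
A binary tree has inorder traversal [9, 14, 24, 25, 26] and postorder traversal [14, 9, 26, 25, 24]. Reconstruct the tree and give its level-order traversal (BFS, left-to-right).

Inorder:   [9, 14, 24, 25, 26]
Postorder: [14, 9, 26, 25, 24]
Algorithm: postorder visits root last, so walk postorder right-to-left;
each value is the root of the current inorder slice — split it at that
value, recurse on the right subtree first, then the left.
Recursive splits:
  root=24; inorder splits into left=[9, 14], right=[25, 26]
  root=25; inorder splits into left=[], right=[26]
  root=26; inorder splits into left=[], right=[]
  root=9; inorder splits into left=[], right=[14]
  root=14; inorder splits into left=[], right=[]
Reconstructed level-order: [24, 9, 25, 14, 26]


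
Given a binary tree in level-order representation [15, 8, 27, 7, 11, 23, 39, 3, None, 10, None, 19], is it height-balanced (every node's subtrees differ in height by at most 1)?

Tree (level-order array): [15, 8, 27, 7, 11, 23, 39, 3, None, 10, None, 19]
Definition: a tree is height-balanced if, at every node, |h(left) - h(right)| <= 1 (empty subtree has height -1).
Bottom-up per-node check:
  node 3: h_left=-1, h_right=-1, diff=0 [OK], height=0
  node 7: h_left=0, h_right=-1, diff=1 [OK], height=1
  node 10: h_left=-1, h_right=-1, diff=0 [OK], height=0
  node 11: h_left=0, h_right=-1, diff=1 [OK], height=1
  node 8: h_left=1, h_right=1, diff=0 [OK], height=2
  node 19: h_left=-1, h_right=-1, diff=0 [OK], height=0
  node 23: h_left=0, h_right=-1, diff=1 [OK], height=1
  node 39: h_left=-1, h_right=-1, diff=0 [OK], height=0
  node 27: h_left=1, h_right=0, diff=1 [OK], height=2
  node 15: h_left=2, h_right=2, diff=0 [OK], height=3
All nodes satisfy the balance condition.
Result: Balanced


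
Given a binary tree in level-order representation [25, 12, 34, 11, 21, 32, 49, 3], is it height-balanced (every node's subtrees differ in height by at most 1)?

Tree (level-order array): [25, 12, 34, 11, 21, 32, 49, 3]
Definition: a tree is height-balanced if, at every node, |h(left) - h(right)| <= 1 (empty subtree has height -1).
Bottom-up per-node check:
  node 3: h_left=-1, h_right=-1, diff=0 [OK], height=0
  node 11: h_left=0, h_right=-1, diff=1 [OK], height=1
  node 21: h_left=-1, h_right=-1, diff=0 [OK], height=0
  node 12: h_left=1, h_right=0, diff=1 [OK], height=2
  node 32: h_left=-1, h_right=-1, diff=0 [OK], height=0
  node 49: h_left=-1, h_right=-1, diff=0 [OK], height=0
  node 34: h_left=0, h_right=0, diff=0 [OK], height=1
  node 25: h_left=2, h_right=1, diff=1 [OK], height=3
All nodes satisfy the balance condition.
Result: Balanced


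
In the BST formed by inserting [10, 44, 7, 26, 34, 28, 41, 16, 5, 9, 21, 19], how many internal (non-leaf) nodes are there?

Tree built from: [10, 44, 7, 26, 34, 28, 41, 16, 5, 9, 21, 19]
Tree (level-order array): [10, 7, 44, 5, 9, 26, None, None, None, None, None, 16, 34, None, 21, 28, 41, 19]
Rule: An internal node has at least one child.
Per-node child counts:
  node 10: 2 child(ren)
  node 7: 2 child(ren)
  node 5: 0 child(ren)
  node 9: 0 child(ren)
  node 44: 1 child(ren)
  node 26: 2 child(ren)
  node 16: 1 child(ren)
  node 21: 1 child(ren)
  node 19: 0 child(ren)
  node 34: 2 child(ren)
  node 28: 0 child(ren)
  node 41: 0 child(ren)
Matching nodes: [10, 7, 44, 26, 16, 21, 34]
Count of internal (non-leaf) nodes: 7


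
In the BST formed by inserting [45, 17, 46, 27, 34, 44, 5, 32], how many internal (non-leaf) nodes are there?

Tree built from: [45, 17, 46, 27, 34, 44, 5, 32]
Tree (level-order array): [45, 17, 46, 5, 27, None, None, None, None, None, 34, 32, 44]
Rule: An internal node has at least one child.
Per-node child counts:
  node 45: 2 child(ren)
  node 17: 2 child(ren)
  node 5: 0 child(ren)
  node 27: 1 child(ren)
  node 34: 2 child(ren)
  node 32: 0 child(ren)
  node 44: 0 child(ren)
  node 46: 0 child(ren)
Matching nodes: [45, 17, 27, 34]
Count of internal (non-leaf) nodes: 4


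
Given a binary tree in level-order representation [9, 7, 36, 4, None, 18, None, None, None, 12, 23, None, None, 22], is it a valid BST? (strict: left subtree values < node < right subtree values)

Level-order array: [9, 7, 36, 4, None, 18, None, None, None, 12, 23, None, None, 22]
Validate using subtree bounds (lo, hi): at each node, require lo < value < hi,
then recurse left with hi=value and right with lo=value.
Preorder trace (stopping at first violation):
  at node 9 with bounds (-inf, +inf): OK
  at node 7 with bounds (-inf, 9): OK
  at node 4 with bounds (-inf, 7): OK
  at node 36 with bounds (9, +inf): OK
  at node 18 with bounds (9, 36): OK
  at node 12 with bounds (9, 18): OK
  at node 23 with bounds (18, 36): OK
  at node 22 with bounds (18, 23): OK
No violation found at any node.
Result: Valid BST


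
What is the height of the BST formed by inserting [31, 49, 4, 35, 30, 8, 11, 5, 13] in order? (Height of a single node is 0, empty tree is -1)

Insertion order: [31, 49, 4, 35, 30, 8, 11, 5, 13]
Tree (level-order array): [31, 4, 49, None, 30, 35, None, 8, None, None, None, 5, 11, None, None, None, 13]
Compute height bottom-up (empty subtree = -1):
  height(5) = 1 + max(-1, -1) = 0
  height(13) = 1 + max(-1, -1) = 0
  height(11) = 1 + max(-1, 0) = 1
  height(8) = 1 + max(0, 1) = 2
  height(30) = 1 + max(2, -1) = 3
  height(4) = 1 + max(-1, 3) = 4
  height(35) = 1 + max(-1, -1) = 0
  height(49) = 1 + max(0, -1) = 1
  height(31) = 1 + max(4, 1) = 5
Height = 5


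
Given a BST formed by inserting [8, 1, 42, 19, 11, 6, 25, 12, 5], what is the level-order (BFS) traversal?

Tree insertion order: [8, 1, 42, 19, 11, 6, 25, 12, 5]
Tree (level-order array): [8, 1, 42, None, 6, 19, None, 5, None, 11, 25, None, None, None, 12]
BFS from the root, enqueuing left then right child of each popped node:
  queue [8] -> pop 8, enqueue [1, 42], visited so far: [8]
  queue [1, 42] -> pop 1, enqueue [6], visited so far: [8, 1]
  queue [42, 6] -> pop 42, enqueue [19], visited so far: [8, 1, 42]
  queue [6, 19] -> pop 6, enqueue [5], visited so far: [8, 1, 42, 6]
  queue [19, 5] -> pop 19, enqueue [11, 25], visited so far: [8, 1, 42, 6, 19]
  queue [5, 11, 25] -> pop 5, enqueue [none], visited so far: [8, 1, 42, 6, 19, 5]
  queue [11, 25] -> pop 11, enqueue [12], visited so far: [8, 1, 42, 6, 19, 5, 11]
  queue [25, 12] -> pop 25, enqueue [none], visited so far: [8, 1, 42, 6, 19, 5, 11, 25]
  queue [12] -> pop 12, enqueue [none], visited so far: [8, 1, 42, 6, 19, 5, 11, 25, 12]
Result: [8, 1, 42, 6, 19, 5, 11, 25, 12]


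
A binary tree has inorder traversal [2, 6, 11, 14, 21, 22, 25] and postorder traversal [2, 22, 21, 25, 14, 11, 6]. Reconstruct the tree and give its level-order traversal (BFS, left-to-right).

Inorder:   [2, 6, 11, 14, 21, 22, 25]
Postorder: [2, 22, 21, 25, 14, 11, 6]
Algorithm: postorder visits root last, so walk postorder right-to-left;
each value is the root of the current inorder slice — split it at that
value, recurse on the right subtree first, then the left.
Recursive splits:
  root=6; inorder splits into left=[2], right=[11, 14, 21, 22, 25]
  root=11; inorder splits into left=[], right=[14, 21, 22, 25]
  root=14; inorder splits into left=[], right=[21, 22, 25]
  root=25; inorder splits into left=[21, 22], right=[]
  root=21; inorder splits into left=[], right=[22]
  root=22; inorder splits into left=[], right=[]
  root=2; inorder splits into left=[], right=[]
Reconstructed level-order: [6, 2, 11, 14, 25, 21, 22]


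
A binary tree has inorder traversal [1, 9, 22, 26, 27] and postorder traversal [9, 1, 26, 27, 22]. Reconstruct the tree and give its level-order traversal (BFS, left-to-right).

Inorder:   [1, 9, 22, 26, 27]
Postorder: [9, 1, 26, 27, 22]
Algorithm: postorder visits root last, so walk postorder right-to-left;
each value is the root of the current inorder slice — split it at that
value, recurse on the right subtree first, then the left.
Recursive splits:
  root=22; inorder splits into left=[1, 9], right=[26, 27]
  root=27; inorder splits into left=[26], right=[]
  root=26; inorder splits into left=[], right=[]
  root=1; inorder splits into left=[], right=[9]
  root=9; inorder splits into left=[], right=[]
Reconstructed level-order: [22, 1, 27, 9, 26]


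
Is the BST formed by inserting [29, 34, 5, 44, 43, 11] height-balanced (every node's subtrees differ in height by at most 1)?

Tree (level-order array): [29, 5, 34, None, 11, None, 44, None, None, 43]
Definition: a tree is height-balanced if, at every node, |h(left) - h(right)| <= 1 (empty subtree has height -1).
Bottom-up per-node check:
  node 11: h_left=-1, h_right=-1, diff=0 [OK], height=0
  node 5: h_left=-1, h_right=0, diff=1 [OK], height=1
  node 43: h_left=-1, h_right=-1, diff=0 [OK], height=0
  node 44: h_left=0, h_right=-1, diff=1 [OK], height=1
  node 34: h_left=-1, h_right=1, diff=2 [FAIL (|-1-1|=2 > 1)], height=2
  node 29: h_left=1, h_right=2, diff=1 [OK], height=3
Node 34 violates the condition: |-1 - 1| = 2 > 1.
Result: Not balanced


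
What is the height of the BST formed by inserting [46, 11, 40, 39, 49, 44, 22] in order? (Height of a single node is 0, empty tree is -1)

Insertion order: [46, 11, 40, 39, 49, 44, 22]
Tree (level-order array): [46, 11, 49, None, 40, None, None, 39, 44, 22]
Compute height bottom-up (empty subtree = -1):
  height(22) = 1 + max(-1, -1) = 0
  height(39) = 1 + max(0, -1) = 1
  height(44) = 1 + max(-1, -1) = 0
  height(40) = 1 + max(1, 0) = 2
  height(11) = 1 + max(-1, 2) = 3
  height(49) = 1 + max(-1, -1) = 0
  height(46) = 1 + max(3, 0) = 4
Height = 4


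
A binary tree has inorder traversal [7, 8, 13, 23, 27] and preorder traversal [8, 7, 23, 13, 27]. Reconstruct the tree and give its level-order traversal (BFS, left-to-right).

Inorder:  [7, 8, 13, 23, 27]
Preorder: [8, 7, 23, 13, 27]
Algorithm: preorder visits root first, so consume preorder in order;
for each root, split the current inorder slice at that value into
left-subtree inorder and right-subtree inorder, then recurse.
Recursive splits:
  root=8; inorder splits into left=[7], right=[13, 23, 27]
  root=7; inorder splits into left=[], right=[]
  root=23; inorder splits into left=[13], right=[27]
  root=13; inorder splits into left=[], right=[]
  root=27; inorder splits into left=[], right=[]
Reconstructed level-order: [8, 7, 23, 13, 27]


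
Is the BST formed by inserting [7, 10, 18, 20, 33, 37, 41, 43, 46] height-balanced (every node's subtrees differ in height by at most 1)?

Tree (level-order array): [7, None, 10, None, 18, None, 20, None, 33, None, 37, None, 41, None, 43, None, 46]
Definition: a tree is height-balanced if, at every node, |h(left) - h(right)| <= 1 (empty subtree has height -1).
Bottom-up per-node check:
  node 46: h_left=-1, h_right=-1, diff=0 [OK], height=0
  node 43: h_left=-1, h_right=0, diff=1 [OK], height=1
  node 41: h_left=-1, h_right=1, diff=2 [FAIL (|-1-1|=2 > 1)], height=2
  node 37: h_left=-1, h_right=2, diff=3 [FAIL (|-1-2|=3 > 1)], height=3
  node 33: h_left=-1, h_right=3, diff=4 [FAIL (|-1-3|=4 > 1)], height=4
  node 20: h_left=-1, h_right=4, diff=5 [FAIL (|-1-4|=5 > 1)], height=5
  node 18: h_left=-1, h_right=5, diff=6 [FAIL (|-1-5|=6 > 1)], height=6
  node 10: h_left=-1, h_right=6, diff=7 [FAIL (|-1-6|=7 > 1)], height=7
  node 7: h_left=-1, h_right=7, diff=8 [FAIL (|-1-7|=8 > 1)], height=8
Node 41 violates the condition: |-1 - 1| = 2 > 1.
Result: Not balanced


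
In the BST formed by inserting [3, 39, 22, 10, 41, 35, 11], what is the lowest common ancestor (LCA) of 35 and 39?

Tree insertion order: [3, 39, 22, 10, 41, 35, 11]
Tree (level-order array): [3, None, 39, 22, 41, 10, 35, None, None, None, 11]
In a BST, the LCA of p=35, q=39 is the first node v on the
root-to-leaf path with p <= v <= q (go left if both < v, right if both > v).
Walk from root:
  at 3: both 35 and 39 > 3, go right
  at 39: 35 <= 39 <= 39, this is the LCA
LCA = 39


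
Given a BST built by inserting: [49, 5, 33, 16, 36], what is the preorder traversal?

Tree insertion order: [49, 5, 33, 16, 36]
Tree (level-order array): [49, 5, None, None, 33, 16, 36]
Preorder traversal: [49, 5, 33, 16, 36]


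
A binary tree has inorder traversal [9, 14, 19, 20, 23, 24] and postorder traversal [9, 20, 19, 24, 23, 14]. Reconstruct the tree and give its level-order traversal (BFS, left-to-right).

Inorder:   [9, 14, 19, 20, 23, 24]
Postorder: [9, 20, 19, 24, 23, 14]
Algorithm: postorder visits root last, so walk postorder right-to-left;
each value is the root of the current inorder slice — split it at that
value, recurse on the right subtree first, then the left.
Recursive splits:
  root=14; inorder splits into left=[9], right=[19, 20, 23, 24]
  root=23; inorder splits into left=[19, 20], right=[24]
  root=24; inorder splits into left=[], right=[]
  root=19; inorder splits into left=[], right=[20]
  root=20; inorder splits into left=[], right=[]
  root=9; inorder splits into left=[], right=[]
Reconstructed level-order: [14, 9, 23, 19, 24, 20]


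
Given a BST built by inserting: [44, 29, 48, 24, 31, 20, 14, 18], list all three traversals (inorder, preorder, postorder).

Tree insertion order: [44, 29, 48, 24, 31, 20, 14, 18]
Tree (level-order array): [44, 29, 48, 24, 31, None, None, 20, None, None, None, 14, None, None, 18]
Inorder (L, root, R): [14, 18, 20, 24, 29, 31, 44, 48]
Preorder (root, L, R): [44, 29, 24, 20, 14, 18, 31, 48]
Postorder (L, R, root): [18, 14, 20, 24, 31, 29, 48, 44]


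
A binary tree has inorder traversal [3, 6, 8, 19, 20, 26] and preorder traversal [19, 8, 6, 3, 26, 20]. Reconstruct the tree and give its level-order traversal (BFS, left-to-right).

Inorder:  [3, 6, 8, 19, 20, 26]
Preorder: [19, 8, 6, 3, 26, 20]
Algorithm: preorder visits root first, so consume preorder in order;
for each root, split the current inorder slice at that value into
left-subtree inorder and right-subtree inorder, then recurse.
Recursive splits:
  root=19; inorder splits into left=[3, 6, 8], right=[20, 26]
  root=8; inorder splits into left=[3, 6], right=[]
  root=6; inorder splits into left=[3], right=[]
  root=3; inorder splits into left=[], right=[]
  root=26; inorder splits into left=[20], right=[]
  root=20; inorder splits into left=[], right=[]
Reconstructed level-order: [19, 8, 26, 6, 20, 3]


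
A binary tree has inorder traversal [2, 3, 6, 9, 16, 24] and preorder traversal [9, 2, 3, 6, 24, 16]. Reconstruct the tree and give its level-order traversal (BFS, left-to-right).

Inorder:  [2, 3, 6, 9, 16, 24]
Preorder: [9, 2, 3, 6, 24, 16]
Algorithm: preorder visits root first, so consume preorder in order;
for each root, split the current inorder slice at that value into
left-subtree inorder and right-subtree inorder, then recurse.
Recursive splits:
  root=9; inorder splits into left=[2, 3, 6], right=[16, 24]
  root=2; inorder splits into left=[], right=[3, 6]
  root=3; inorder splits into left=[], right=[6]
  root=6; inorder splits into left=[], right=[]
  root=24; inorder splits into left=[16], right=[]
  root=16; inorder splits into left=[], right=[]
Reconstructed level-order: [9, 2, 24, 3, 16, 6]


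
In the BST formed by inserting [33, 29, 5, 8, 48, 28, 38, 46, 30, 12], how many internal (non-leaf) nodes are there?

Tree built from: [33, 29, 5, 8, 48, 28, 38, 46, 30, 12]
Tree (level-order array): [33, 29, 48, 5, 30, 38, None, None, 8, None, None, None, 46, None, 28, None, None, 12]
Rule: An internal node has at least one child.
Per-node child counts:
  node 33: 2 child(ren)
  node 29: 2 child(ren)
  node 5: 1 child(ren)
  node 8: 1 child(ren)
  node 28: 1 child(ren)
  node 12: 0 child(ren)
  node 30: 0 child(ren)
  node 48: 1 child(ren)
  node 38: 1 child(ren)
  node 46: 0 child(ren)
Matching nodes: [33, 29, 5, 8, 28, 48, 38]
Count of internal (non-leaf) nodes: 7


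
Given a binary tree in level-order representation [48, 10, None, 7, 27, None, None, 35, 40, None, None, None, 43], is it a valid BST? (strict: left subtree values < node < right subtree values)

Level-order array: [48, 10, None, 7, 27, None, None, 35, 40, None, None, None, 43]
Validate using subtree bounds (lo, hi): at each node, require lo < value < hi,
then recurse left with hi=value and right with lo=value.
Preorder trace (stopping at first violation):
  at node 48 with bounds (-inf, +inf): OK
  at node 10 with bounds (-inf, 48): OK
  at node 7 with bounds (-inf, 10): OK
  at node 27 with bounds (10, 48): OK
  at node 35 with bounds (10, 27): VIOLATION
Node 35 violates its bound: not (10 < 35 < 27).
Result: Not a valid BST


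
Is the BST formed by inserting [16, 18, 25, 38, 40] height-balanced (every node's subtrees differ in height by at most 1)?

Tree (level-order array): [16, None, 18, None, 25, None, 38, None, 40]
Definition: a tree is height-balanced if, at every node, |h(left) - h(right)| <= 1 (empty subtree has height -1).
Bottom-up per-node check:
  node 40: h_left=-1, h_right=-1, diff=0 [OK], height=0
  node 38: h_left=-1, h_right=0, diff=1 [OK], height=1
  node 25: h_left=-1, h_right=1, diff=2 [FAIL (|-1-1|=2 > 1)], height=2
  node 18: h_left=-1, h_right=2, diff=3 [FAIL (|-1-2|=3 > 1)], height=3
  node 16: h_left=-1, h_right=3, diff=4 [FAIL (|-1-3|=4 > 1)], height=4
Node 25 violates the condition: |-1 - 1| = 2 > 1.
Result: Not balanced


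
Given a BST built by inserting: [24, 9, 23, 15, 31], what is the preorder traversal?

Tree insertion order: [24, 9, 23, 15, 31]
Tree (level-order array): [24, 9, 31, None, 23, None, None, 15]
Preorder traversal: [24, 9, 23, 15, 31]


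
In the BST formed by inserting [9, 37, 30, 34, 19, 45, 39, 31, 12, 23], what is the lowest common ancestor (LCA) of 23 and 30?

Tree insertion order: [9, 37, 30, 34, 19, 45, 39, 31, 12, 23]
Tree (level-order array): [9, None, 37, 30, 45, 19, 34, 39, None, 12, 23, 31]
In a BST, the LCA of p=23, q=30 is the first node v on the
root-to-leaf path with p <= v <= q (go left if both < v, right if both > v).
Walk from root:
  at 9: both 23 and 30 > 9, go right
  at 37: both 23 and 30 < 37, go left
  at 30: 23 <= 30 <= 30, this is the LCA
LCA = 30


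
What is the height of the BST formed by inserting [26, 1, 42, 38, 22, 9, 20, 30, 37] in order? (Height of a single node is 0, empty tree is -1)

Insertion order: [26, 1, 42, 38, 22, 9, 20, 30, 37]
Tree (level-order array): [26, 1, 42, None, 22, 38, None, 9, None, 30, None, None, 20, None, 37]
Compute height bottom-up (empty subtree = -1):
  height(20) = 1 + max(-1, -1) = 0
  height(9) = 1 + max(-1, 0) = 1
  height(22) = 1 + max(1, -1) = 2
  height(1) = 1 + max(-1, 2) = 3
  height(37) = 1 + max(-1, -1) = 0
  height(30) = 1 + max(-1, 0) = 1
  height(38) = 1 + max(1, -1) = 2
  height(42) = 1 + max(2, -1) = 3
  height(26) = 1 + max(3, 3) = 4
Height = 4


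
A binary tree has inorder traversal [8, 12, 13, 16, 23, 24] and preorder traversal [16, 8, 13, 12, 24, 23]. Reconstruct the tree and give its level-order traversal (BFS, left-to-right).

Inorder:  [8, 12, 13, 16, 23, 24]
Preorder: [16, 8, 13, 12, 24, 23]
Algorithm: preorder visits root first, so consume preorder in order;
for each root, split the current inorder slice at that value into
left-subtree inorder and right-subtree inorder, then recurse.
Recursive splits:
  root=16; inorder splits into left=[8, 12, 13], right=[23, 24]
  root=8; inorder splits into left=[], right=[12, 13]
  root=13; inorder splits into left=[12], right=[]
  root=12; inorder splits into left=[], right=[]
  root=24; inorder splits into left=[23], right=[]
  root=23; inorder splits into left=[], right=[]
Reconstructed level-order: [16, 8, 24, 13, 23, 12]


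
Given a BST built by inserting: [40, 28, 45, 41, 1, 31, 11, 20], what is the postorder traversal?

Tree insertion order: [40, 28, 45, 41, 1, 31, 11, 20]
Tree (level-order array): [40, 28, 45, 1, 31, 41, None, None, 11, None, None, None, None, None, 20]
Postorder traversal: [20, 11, 1, 31, 28, 41, 45, 40]


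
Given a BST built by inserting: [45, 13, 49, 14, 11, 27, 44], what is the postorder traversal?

Tree insertion order: [45, 13, 49, 14, 11, 27, 44]
Tree (level-order array): [45, 13, 49, 11, 14, None, None, None, None, None, 27, None, 44]
Postorder traversal: [11, 44, 27, 14, 13, 49, 45]


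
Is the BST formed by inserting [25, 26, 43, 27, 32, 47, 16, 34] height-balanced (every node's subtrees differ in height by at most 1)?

Tree (level-order array): [25, 16, 26, None, None, None, 43, 27, 47, None, 32, None, None, None, 34]
Definition: a tree is height-balanced if, at every node, |h(left) - h(right)| <= 1 (empty subtree has height -1).
Bottom-up per-node check:
  node 16: h_left=-1, h_right=-1, diff=0 [OK], height=0
  node 34: h_left=-1, h_right=-1, diff=0 [OK], height=0
  node 32: h_left=-1, h_right=0, diff=1 [OK], height=1
  node 27: h_left=-1, h_right=1, diff=2 [FAIL (|-1-1|=2 > 1)], height=2
  node 47: h_left=-1, h_right=-1, diff=0 [OK], height=0
  node 43: h_left=2, h_right=0, diff=2 [FAIL (|2-0|=2 > 1)], height=3
  node 26: h_left=-1, h_right=3, diff=4 [FAIL (|-1-3|=4 > 1)], height=4
  node 25: h_left=0, h_right=4, diff=4 [FAIL (|0-4|=4 > 1)], height=5
Node 27 violates the condition: |-1 - 1| = 2 > 1.
Result: Not balanced


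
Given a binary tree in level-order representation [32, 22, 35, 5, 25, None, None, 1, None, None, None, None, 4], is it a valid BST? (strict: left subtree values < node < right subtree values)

Level-order array: [32, 22, 35, 5, 25, None, None, 1, None, None, None, None, 4]
Validate using subtree bounds (lo, hi): at each node, require lo < value < hi,
then recurse left with hi=value and right with lo=value.
Preorder trace (stopping at first violation):
  at node 32 with bounds (-inf, +inf): OK
  at node 22 with bounds (-inf, 32): OK
  at node 5 with bounds (-inf, 22): OK
  at node 1 with bounds (-inf, 5): OK
  at node 4 with bounds (1, 5): OK
  at node 25 with bounds (22, 32): OK
  at node 35 with bounds (32, +inf): OK
No violation found at any node.
Result: Valid BST


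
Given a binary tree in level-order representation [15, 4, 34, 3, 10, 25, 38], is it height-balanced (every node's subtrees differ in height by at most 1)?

Tree (level-order array): [15, 4, 34, 3, 10, 25, 38]
Definition: a tree is height-balanced if, at every node, |h(left) - h(right)| <= 1 (empty subtree has height -1).
Bottom-up per-node check:
  node 3: h_left=-1, h_right=-1, diff=0 [OK], height=0
  node 10: h_left=-1, h_right=-1, diff=0 [OK], height=0
  node 4: h_left=0, h_right=0, diff=0 [OK], height=1
  node 25: h_left=-1, h_right=-1, diff=0 [OK], height=0
  node 38: h_left=-1, h_right=-1, diff=0 [OK], height=0
  node 34: h_left=0, h_right=0, diff=0 [OK], height=1
  node 15: h_left=1, h_right=1, diff=0 [OK], height=2
All nodes satisfy the balance condition.
Result: Balanced


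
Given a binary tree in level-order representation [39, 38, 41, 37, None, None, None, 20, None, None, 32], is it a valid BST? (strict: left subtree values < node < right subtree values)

Level-order array: [39, 38, 41, 37, None, None, None, 20, None, None, 32]
Validate using subtree bounds (lo, hi): at each node, require lo < value < hi,
then recurse left with hi=value and right with lo=value.
Preorder trace (stopping at first violation):
  at node 39 with bounds (-inf, +inf): OK
  at node 38 with bounds (-inf, 39): OK
  at node 37 with bounds (-inf, 38): OK
  at node 20 with bounds (-inf, 37): OK
  at node 32 with bounds (20, 37): OK
  at node 41 with bounds (39, +inf): OK
No violation found at any node.
Result: Valid BST


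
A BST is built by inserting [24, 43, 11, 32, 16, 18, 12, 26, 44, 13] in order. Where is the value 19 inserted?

Starting tree (level order): [24, 11, 43, None, 16, 32, 44, 12, 18, 26, None, None, None, None, 13]
Insertion path: 24 -> 11 -> 16 -> 18
Result: insert 19 as right child of 18
Final tree (level order): [24, 11, 43, None, 16, 32, 44, 12, 18, 26, None, None, None, None, 13, None, 19]


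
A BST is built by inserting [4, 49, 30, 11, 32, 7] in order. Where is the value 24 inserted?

Starting tree (level order): [4, None, 49, 30, None, 11, 32, 7]
Insertion path: 4 -> 49 -> 30 -> 11
Result: insert 24 as right child of 11
Final tree (level order): [4, None, 49, 30, None, 11, 32, 7, 24]


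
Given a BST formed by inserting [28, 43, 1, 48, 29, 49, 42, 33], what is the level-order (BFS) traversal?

Tree insertion order: [28, 43, 1, 48, 29, 49, 42, 33]
Tree (level-order array): [28, 1, 43, None, None, 29, 48, None, 42, None, 49, 33]
BFS from the root, enqueuing left then right child of each popped node:
  queue [28] -> pop 28, enqueue [1, 43], visited so far: [28]
  queue [1, 43] -> pop 1, enqueue [none], visited so far: [28, 1]
  queue [43] -> pop 43, enqueue [29, 48], visited so far: [28, 1, 43]
  queue [29, 48] -> pop 29, enqueue [42], visited so far: [28, 1, 43, 29]
  queue [48, 42] -> pop 48, enqueue [49], visited so far: [28, 1, 43, 29, 48]
  queue [42, 49] -> pop 42, enqueue [33], visited so far: [28, 1, 43, 29, 48, 42]
  queue [49, 33] -> pop 49, enqueue [none], visited so far: [28, 1, 43, 29, 48, 42, 49]
  queue [33] -> pop 33, enqueue [none], visited so far: [28, 1, 43, 29, 48, 42, 49, 33]
Result: [28, 1, 43, 29, 48, 42, 49, 33]


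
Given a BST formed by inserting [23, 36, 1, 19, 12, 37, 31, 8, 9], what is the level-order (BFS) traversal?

Tree insertion order: [23, 36, 1, 19, 12, 37, 31, 8, 9]
Tree (level-order array): [23, 1, 36, None, 19, 31, 37, 12, None, None, None, None, None, 8, None, None, 9]
BFS from the root, enqueuing left then right child of each popped node:
  queue [23] -> pop 23, enqueue [1, 36], visited so far: [23]
  queue [1, 36] -> pop 1, enqueue [19], visited so far: [23, 1]
  queue [36, 19] -> pop 36, enqueue [31, 37], visited so far: [23, 1, 36]
  queue [19, 31, 37] -> pop 19, enqueue [12], visited so far: [23, 1, 36, 19]
  queue [31, 37, 12] -> pop 31, enqueue [none], visited so far: [23, 1, 36, 19, 31]
  queue [37, 12] -> pop 37, enqueue [none], visited so far: [23, 1, 36, 19, 31, 37]
  queue [12] -> pop 12, enqueue [8], visited so far: [23, 1, 36, 19, 31, 37, 12]
  queue [8] -> pop 8, enqueue [9], visited so far: [23, 1, 36, 19, 31, 37, 12, 8]
  queue [9] -> pop 9, enqueue [none], visited so far: [23, 1, 36, 19, 31, 37, 12, 8, 9]
Result: [23, 1, 36, 19, 31, 37, 12, 8, 9]


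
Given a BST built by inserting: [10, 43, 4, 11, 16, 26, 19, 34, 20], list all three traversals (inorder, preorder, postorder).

Tree insertion order: [10, 43, 4, 11, 16, 26, 19, 34, 20]
Tree (level-order array): [10, 4, 43, None, None, 11, None, None, 16, None, 26, 19, 34, None, 20]
Inorder (L, root, R): [4, 10, 11, 16, 19, 20, 26, 34, 43]
Preorder (root, L, R): [10, 4, 43, 11, 16, 26, 19, 20, 34]
Postorder (L, R, root): [4, 20, 19, 34, 26, 16, 11, 43, 10]


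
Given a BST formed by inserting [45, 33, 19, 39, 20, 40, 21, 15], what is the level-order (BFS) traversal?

Tree insertion order: [45, 33, 19, 39, 20, 40, 21, 15]
Tree (level-order array): [45, 33, None, 19, 39, 15, 20, None, 40, None, None, None, 21]
BFS from the root, enqueuing left then right child of each popped node:
  queue [45] -> pop 45, enqueue [33], visited so far: [45]
  queue [33] -> pop 33, enqueue [19, 39], visited so far: [45, 33]
  queue [19, 39] -> pop 19, enqueue [15, 20], visited so far: [45, 33, 19]
  queue [39, 15, 20] -> pop 39, enqueue [40], visited so far: [45, 33, 19, 39]
  queue [15, 20, 40] -> pop 15, enqueue [none], visited so far: [45, 33, 19, 39, 15]
  queue [20, 40] -> pop 20, enqueue [21], visited so far: [45, 33, 19, 39, 15, 20]
  queue [40, 21] -> pop 40, enqueue [none], visited so far: [45, 33, 19, 39, 15, 20, 40]
  queue [21] -> pop 21, enqueue [none], visited so far: [45, 33, 19, 39, 15, 20, 40, 21]
Result: [45, 33, 19, 39, 15, 20, 40, 21]


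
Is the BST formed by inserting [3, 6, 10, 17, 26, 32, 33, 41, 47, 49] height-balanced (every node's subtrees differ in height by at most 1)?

Tree (level-order array): [3, None, 6, None, 10, None, 17, None, 26, None, 32, None, 33, None, 41, None, 47, None, 49]
Definition: a tree is height-balanced if, at every node, |h(left) - h(right)| <= 1 (empty subtree has height -1).
Bottom-up per-node check:
  node 49: h_left=-1, h_right=-1, diff=0 [OK], height=0
  node 47: h_left=-1, h_right=0, diff=1 [OK], height=1
  node 41: h_left=-1, h_right=1, diff=2 [FAIL (|-1-1|=2 > 1)], height=2
  node 33: h_left=-1, h_right=2, diff=3 [FAIL (|-1-2|=3 > 1)], height=3
  node 32: h_left=-1, h_right=3, diff=4 [FAIL (|-1-3|=4 > 1)], height=4
  node 26: h_left=-1, h_right=4, diff=5 [FAIL (|-1-4|=5 > 1)], height=5
  node 17: h_left=-1, h_right=5, diff=6 [FAIL (|-1-5|=6 > 1)], height=6
  node 10: h_left=-1, h_right=6, diff=7 [FAIL (|-1-6|=7 > 1)], height=7
  node 6: h_left=-1, h_right=7, diff=8 [FAIL (|-1-7|=8 > 1)], height=8
  node 3: h_left=-1, h_right=8, diff=9 [FAIL (|-1-8|=9 > 1)], height=9
Node 41 violates the condition: |-1 - 1| = 2 > 1.
Result: Not balanced


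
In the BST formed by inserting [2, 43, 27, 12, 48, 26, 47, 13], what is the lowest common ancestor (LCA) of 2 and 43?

Tree insertion order: [2, 43, 27, 12, 48, 26, 47, 13]
Tree (level-order array): [2, None, 43, 27, 48, 12, None, 47, None, None, 26, None, None, 13]
In a BST, the LCA of p=2, q=43 is the first node v on the
root-to-leaf path with p <= v <= q (go left if both < v, right if both > v).
Walk from root:
  at 2: 2 <= 2 <= 43, this is the LCA
LCA = 2


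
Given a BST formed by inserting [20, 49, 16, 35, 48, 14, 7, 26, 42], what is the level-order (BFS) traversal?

Tree insertion order: [20, 49, 16, 35, 48, 14, 7, 26, 42]
Tree (level-order array): [20, 16, 49, 14, None, 35, None, 7, None, 26, 48, None, None, None, None, 42]
BFS from the root, enqueuing left then right child of each popped node:
  queue [20] -> pop 20, enqueue [16, 49], visited so far: [20]
  queue [16, 49] -> pop 16, enqueue [14], visited so far: [20, 16]
  queue [49, 14] -> pop 49, enqueue [35], visited so far: [20, 16, 49]
  queue [14, 35] -> pop 14, enqueue [7], visited so far: [20, 16, 49, 14]
  queue [35, 7] -> pop 35, enqueue [26, 48], visited so far: [20, 16, 49, 14, 35]
  queue [7, 26, 48] -> pop 7, enqueue [none], visited so far: [20, 16, 49, 14, 35, 7]
  queue [26, 48] -> pop 26, enqueue [none], visited so far: [20, 16, 49, 14, 35, 7, 26]
  queue [48] -> pop 48, enqueue [42], visited so far: [20, 16, 49, 14, 35, 7, 26, 48]
  queue [42] -> pop 42, enqueue [none], visited so far: [20, 16, 49, 14, 35, 7, 26, 48, 42]
Result: [20, 16, 49, 14, 35, 7, 26, 48, 42]


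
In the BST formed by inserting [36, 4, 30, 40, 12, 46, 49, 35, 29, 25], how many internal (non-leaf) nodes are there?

Tree built from: [36, 4, 30, 40, 12, 46, 49, 35, 29, 25]
Tree (level-order array): [36, 4, 40, None, 30, None, 46, 12, 35, None, 49, None, 29, None, None, None, None, 25]
Rule: An internal node has at least one child.
Per-node child counts:
  node 36: 2 child(ren)
  node 4: 1 child(ren)
  node 30: 2 child(ren)
  node 12: 1 child(ren)
  node 29: 1 child(ren)
  node 25: 0 child(ren)
  node 35: 0 child(ren)
  node 40: 1 child(ren)
  node 46: 1 child(ren)
  node 49: 0 child(ren)
Matching nodes: [36, 4, 30, 12, 29, 40, 46]
Count of internal (non-leaf) nodes: 7


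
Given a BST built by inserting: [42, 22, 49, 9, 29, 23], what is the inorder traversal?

Tree insertion order: [42, 22, 49, 9, 29, 23]
Tree (level-order array): [42, 22, 49, 9, 29, None, None, None, None, 23]
Inorder traversal: [9, 22, 23, 29, 42, 49]


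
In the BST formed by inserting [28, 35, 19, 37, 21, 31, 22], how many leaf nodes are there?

Tree built from: [28, 35, 19, 37, 21, 31, 22]
Tree (level-order array): [28, 19, 35, None, 21, 31, 37, None, 22]
Rule: A leaf has 0 children.
Per-node child counts:
  node 28: 2 child(ren)
  node 19: 1 child(ren)
  node 21: 1 child(ren)
  node 22: 0 child(ren)
  node 35: 2 child(ren)
  node 31: 0 child(ren)
  node 37: 0 child(ren)
Matching nodes: [22, 31, 37]
Count of leaf nodes: 3


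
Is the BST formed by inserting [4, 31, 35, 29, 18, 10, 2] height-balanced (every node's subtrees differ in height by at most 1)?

Tree (level-order array): [4, 2, 31, None, None, 29, 35, 18, None, None, None, 10]
Definition: a tree is height-balanced if, at every node, |h(left) - h(right)| <= 1 (empty subtree has height -1).
Bottom-up per-node check:
  node 2: h_left=-1, h_right=-1, diff=0 [OK], height=0
  node 10: h_left=-1, h_right=-1, diff=0 [OK], height=0
  node 18: h_left=0, h_right=-1, diff=1 [OK], height=1
  node 29: h_left=1, h_right=-1, diff=2 [FAIL (|1--1|=2 > 1)], height=2
  node 35: h_left=-1, h_right=-1, diff=0 [OK], height=0
  node 31: h_left=2, h_right=0, diff=2 [FAIL (|2-0|=2 > 1)], height=3
  node 4: h_left=0, h_right=3, diff=3 [FAIL (|0-3|=3 > 1)], height=4
Node 29 violates the condition: |1 - -1| = 2 > 1.
Result: Not balanced


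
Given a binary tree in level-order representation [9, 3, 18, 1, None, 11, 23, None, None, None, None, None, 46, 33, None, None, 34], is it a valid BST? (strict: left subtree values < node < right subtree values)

Level-order array: [9, 3, 18, 1, None, 11, 23, None, None, None, None, None, 46, 33, None, None, 34]
Validate using subtree bounds (lo, hi): at each node, require lo < value < hi,
then recurse left with hi=value and right with lo=value.
Preorder trace (stopping at first violation):
  at node 9 with bounds (-inf, +inf): OK
  at node 3 with bounds (-inf, 9): OK
  at node 1 with bounds (-inf, 3): OK
  at node 18 with bounds (9, +inf): OK
  at node 11 with bounds (9, 18): OK
  at node 23 with bounds (18, +inf): OK
  at node 46 with bounds (23, +inf): OK
  at node 33 with bounds (23, 46): OK
  at node 34 with bounds (33, 46): OK
No violation found at any node.
Result: Valid BST


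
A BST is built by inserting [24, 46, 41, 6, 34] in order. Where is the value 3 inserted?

Starting tree (level order): [24, 6, 46, None, None, 41, None, 34]
Insertion path: 24 -> 6
Result: insert 3 as left child of 6
Final tree (level order): [24, 6, 46, 3, None, 41, None, None, None, 34]
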